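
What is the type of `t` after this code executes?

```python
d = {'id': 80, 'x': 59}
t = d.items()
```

dict.items() returns a dict_items view

dict_items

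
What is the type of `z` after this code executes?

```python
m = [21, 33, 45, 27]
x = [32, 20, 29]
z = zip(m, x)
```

zip() returns a zip iterator object

zip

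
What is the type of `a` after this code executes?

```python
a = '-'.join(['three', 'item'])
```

str.join() returns str

str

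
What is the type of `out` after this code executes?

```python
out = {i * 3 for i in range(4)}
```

A set comprehension {expr for x in iterable} produces a set

set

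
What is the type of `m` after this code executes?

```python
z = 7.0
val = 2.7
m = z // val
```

float // float returns float (floor division preserves float type)

float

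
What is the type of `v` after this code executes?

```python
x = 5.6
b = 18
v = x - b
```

float - int returns float (5.6 - 18 = -12.4)

float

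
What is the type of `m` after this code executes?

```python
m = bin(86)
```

bin() returns str representation

str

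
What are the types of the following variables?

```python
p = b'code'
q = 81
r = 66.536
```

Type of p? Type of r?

p is bytes; r is float

bytes, float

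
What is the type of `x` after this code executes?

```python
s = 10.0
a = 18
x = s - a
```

float - int returns float (10.0 - 18 = -8.0)

float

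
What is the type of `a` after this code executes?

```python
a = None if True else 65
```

Ternary: condition is True, if branch (None) taken → NoneType

NoneType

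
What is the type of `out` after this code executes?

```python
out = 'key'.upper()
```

str.upper() returns str

str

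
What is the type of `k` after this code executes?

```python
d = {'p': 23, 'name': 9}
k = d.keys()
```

.keys() returns a dict_keys view object

dict_keys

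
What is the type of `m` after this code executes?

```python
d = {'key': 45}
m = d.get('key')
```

dict.get() returns the value (int) when key is found

int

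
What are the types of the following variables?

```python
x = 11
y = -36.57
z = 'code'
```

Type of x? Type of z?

x is int; z is str

int, str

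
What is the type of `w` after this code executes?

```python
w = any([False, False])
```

any() returns bool

bool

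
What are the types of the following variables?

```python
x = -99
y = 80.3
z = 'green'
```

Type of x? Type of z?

x is int; z is str

int, str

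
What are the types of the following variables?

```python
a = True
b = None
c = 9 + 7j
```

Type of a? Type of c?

a is bool; c is complex

bool, complex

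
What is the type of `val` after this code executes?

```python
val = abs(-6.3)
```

abs() of float returns float

float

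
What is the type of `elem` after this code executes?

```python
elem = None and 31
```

'and' returns first falsy value (None)

NoneType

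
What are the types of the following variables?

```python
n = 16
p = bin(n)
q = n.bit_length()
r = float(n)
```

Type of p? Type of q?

bin() returns str; int.bit_length() returns int

str, int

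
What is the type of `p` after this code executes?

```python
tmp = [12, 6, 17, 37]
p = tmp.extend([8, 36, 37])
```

list.extend() returns None

NoneType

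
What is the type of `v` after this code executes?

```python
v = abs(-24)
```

abs() of int returns int

int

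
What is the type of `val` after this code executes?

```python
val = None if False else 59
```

Ternary: condition is False, else branch (59) taken → int

int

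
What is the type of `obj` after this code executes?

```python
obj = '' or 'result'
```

'or' returns first truthy value ('result', which is str)

str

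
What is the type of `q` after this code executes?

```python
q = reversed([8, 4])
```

reversed() on a list returns a list_reverseiterator

list_reverseiterator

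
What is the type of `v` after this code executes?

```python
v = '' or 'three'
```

'or' returns first truthy value ('three', which is str)

str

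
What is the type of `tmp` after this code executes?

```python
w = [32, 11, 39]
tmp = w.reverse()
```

list.reverse() returns None

NoneType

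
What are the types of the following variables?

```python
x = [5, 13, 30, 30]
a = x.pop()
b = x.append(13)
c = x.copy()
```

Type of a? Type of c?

list.pop() returns the element (int); list.copy() returns list

int, list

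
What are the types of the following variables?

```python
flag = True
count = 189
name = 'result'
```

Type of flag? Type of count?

flag is bool; count is int

bool, int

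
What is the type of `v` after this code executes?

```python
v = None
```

None has type NoneType

NoneType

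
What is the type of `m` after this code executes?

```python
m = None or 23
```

'or' with None returns the other value (23, int)

int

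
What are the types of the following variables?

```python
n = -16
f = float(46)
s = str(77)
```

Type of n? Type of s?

n is int; s is str

int, str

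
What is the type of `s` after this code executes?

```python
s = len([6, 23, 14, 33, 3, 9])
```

len() always returns int

int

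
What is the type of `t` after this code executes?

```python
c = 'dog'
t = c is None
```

'is' comparison returns bool

bool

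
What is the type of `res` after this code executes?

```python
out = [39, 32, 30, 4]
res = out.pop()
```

list.pop() returns the popped element (int here)

int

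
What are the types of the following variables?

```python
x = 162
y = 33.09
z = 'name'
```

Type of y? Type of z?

y is float; z is str

float, str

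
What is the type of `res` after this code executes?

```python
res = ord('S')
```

ord() returns int (Unicode code point)

int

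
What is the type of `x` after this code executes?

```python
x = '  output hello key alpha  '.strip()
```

str.strip() returns str

str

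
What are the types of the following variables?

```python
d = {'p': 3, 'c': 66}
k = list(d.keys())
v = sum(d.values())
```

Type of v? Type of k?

sum of int values returns int; list(...) returns list

int, list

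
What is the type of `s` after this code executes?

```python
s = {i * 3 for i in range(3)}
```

A set comprehension {expr for x in iterable} produces a set

set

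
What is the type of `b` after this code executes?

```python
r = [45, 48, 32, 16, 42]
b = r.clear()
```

list.clear() returns None

NoneType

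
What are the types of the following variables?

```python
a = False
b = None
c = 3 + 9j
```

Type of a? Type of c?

a is bool; c is complex

bool, complex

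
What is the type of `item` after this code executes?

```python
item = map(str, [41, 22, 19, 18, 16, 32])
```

map() returns a map iterator object

map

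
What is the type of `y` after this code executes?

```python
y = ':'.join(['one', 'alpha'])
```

str.join() returns str

str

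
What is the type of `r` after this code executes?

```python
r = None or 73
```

'or' with None returns the other value (73, int)

int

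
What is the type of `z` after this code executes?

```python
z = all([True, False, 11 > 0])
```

all() returns bool

bool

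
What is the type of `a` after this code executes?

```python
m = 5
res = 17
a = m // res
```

int // int returns int (5 // 17 = 0)

int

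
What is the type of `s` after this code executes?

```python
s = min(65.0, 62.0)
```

min() of floats returns float

float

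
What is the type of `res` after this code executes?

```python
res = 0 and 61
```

'and' returns the first falsy value (0, which is int)

int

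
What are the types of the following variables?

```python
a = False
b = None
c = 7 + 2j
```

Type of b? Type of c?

b is NoneType; c is complex

NoneType, complex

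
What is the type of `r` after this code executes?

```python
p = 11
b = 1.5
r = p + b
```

int + float returns float (11 + 1.5 = 12.5)

float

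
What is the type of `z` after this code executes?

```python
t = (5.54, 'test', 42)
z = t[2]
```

Index 2 of tuple is 42 which is int

int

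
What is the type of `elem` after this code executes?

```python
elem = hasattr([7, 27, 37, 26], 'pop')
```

hasattr() returns bool

bool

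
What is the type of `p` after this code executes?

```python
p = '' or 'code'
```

'or' returns first truthy value ('code', which is str)

str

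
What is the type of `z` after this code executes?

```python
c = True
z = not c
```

'not' always returns bool

bool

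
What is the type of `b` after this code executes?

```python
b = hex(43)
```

hex() returns str representation

str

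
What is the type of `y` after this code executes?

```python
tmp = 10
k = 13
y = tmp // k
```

int // int returns int (10 // 13 = 0)

int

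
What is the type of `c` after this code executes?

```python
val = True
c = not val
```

'not' always returns bool

bool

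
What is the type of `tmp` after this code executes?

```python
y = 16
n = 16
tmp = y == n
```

Equality comparison returns bool

bool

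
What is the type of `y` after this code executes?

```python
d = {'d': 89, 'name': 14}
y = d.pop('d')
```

dict.pop() returns the value (int)

int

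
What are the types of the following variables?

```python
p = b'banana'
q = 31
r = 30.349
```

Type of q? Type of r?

q is int; r is float

int, float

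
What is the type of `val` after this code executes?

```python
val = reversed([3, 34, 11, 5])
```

reversed() on a list returns a list_reverseiterator

list_reverseiterator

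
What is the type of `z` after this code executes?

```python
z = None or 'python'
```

'or' with None returns the other value ('python', str)

str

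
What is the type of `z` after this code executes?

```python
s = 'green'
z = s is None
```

'is' comparison returns bool

bool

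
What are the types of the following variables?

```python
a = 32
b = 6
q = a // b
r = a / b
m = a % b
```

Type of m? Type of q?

int % int returns int; int // int returns int

int, int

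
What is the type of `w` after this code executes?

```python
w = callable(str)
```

callable() returns bool

bool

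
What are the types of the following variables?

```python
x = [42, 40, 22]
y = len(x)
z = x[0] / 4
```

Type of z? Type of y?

int / int returns float; len() returns int

float, int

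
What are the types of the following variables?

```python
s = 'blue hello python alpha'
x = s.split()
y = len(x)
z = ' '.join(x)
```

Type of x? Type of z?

str.split() returns list; str.join() returns str

list, str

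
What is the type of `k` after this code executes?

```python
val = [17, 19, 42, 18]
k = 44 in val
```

'in' operator returns bool

bool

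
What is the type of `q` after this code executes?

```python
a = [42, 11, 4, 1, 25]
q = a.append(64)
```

list.append() returns None (mutates in place)

NoneType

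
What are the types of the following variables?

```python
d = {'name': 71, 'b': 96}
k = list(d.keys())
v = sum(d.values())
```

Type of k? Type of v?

list(...) returns list; sum of int values returns int

list, int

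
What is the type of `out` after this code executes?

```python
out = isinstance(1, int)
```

isinstance() returns bool

bool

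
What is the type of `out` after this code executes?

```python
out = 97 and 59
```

'and' returns the last value when all truthy (59, which is int)

int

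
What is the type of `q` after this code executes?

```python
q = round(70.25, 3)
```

round() with ndigits arg returns float

float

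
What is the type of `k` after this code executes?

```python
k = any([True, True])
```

any() returns bool

bool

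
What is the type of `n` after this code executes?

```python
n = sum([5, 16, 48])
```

sum() of ints returns int

int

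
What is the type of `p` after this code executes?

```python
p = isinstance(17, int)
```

isinstance() returns bool

bool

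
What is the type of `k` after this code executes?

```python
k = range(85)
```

range() returns a range object

range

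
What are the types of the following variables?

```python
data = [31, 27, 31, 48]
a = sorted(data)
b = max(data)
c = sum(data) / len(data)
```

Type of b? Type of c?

max of ints returns int; int / int returns float

int, float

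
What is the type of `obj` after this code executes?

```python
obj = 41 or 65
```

'or' returns the first truthy value (41, which is int)

int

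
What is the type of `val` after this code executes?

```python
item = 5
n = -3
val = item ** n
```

int ** negative int returns float

float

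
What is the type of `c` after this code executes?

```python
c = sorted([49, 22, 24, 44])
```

sorted() always returns list

list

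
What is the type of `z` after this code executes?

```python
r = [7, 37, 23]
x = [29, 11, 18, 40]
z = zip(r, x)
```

zip() returns a zip iterator object

zip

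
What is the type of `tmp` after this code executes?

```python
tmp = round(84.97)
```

round() with no ndigits arg returns int

int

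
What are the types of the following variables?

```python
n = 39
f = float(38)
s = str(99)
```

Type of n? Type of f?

n is int; f is float

int, float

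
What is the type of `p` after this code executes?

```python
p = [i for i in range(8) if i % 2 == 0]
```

A list comprehension [...] produces a list

list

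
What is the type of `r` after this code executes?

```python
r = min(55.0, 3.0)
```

min() of floats returns float

float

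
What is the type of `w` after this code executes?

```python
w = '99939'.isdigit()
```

str.isdigit() returns bool

bool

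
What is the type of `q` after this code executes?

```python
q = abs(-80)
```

abs() of int returns int

int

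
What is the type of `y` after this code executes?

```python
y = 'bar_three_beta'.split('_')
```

str.split() returns list

list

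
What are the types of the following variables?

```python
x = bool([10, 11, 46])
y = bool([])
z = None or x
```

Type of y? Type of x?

bool() returns bool; bool() returns bool

bool, bool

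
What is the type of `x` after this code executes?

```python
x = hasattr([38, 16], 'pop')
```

hasattr() returns bool

bool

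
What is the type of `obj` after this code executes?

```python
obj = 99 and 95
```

'and' returns the last value when all truthy (95, which is int)

int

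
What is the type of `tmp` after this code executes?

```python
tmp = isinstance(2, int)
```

isinstance() returns bool

bool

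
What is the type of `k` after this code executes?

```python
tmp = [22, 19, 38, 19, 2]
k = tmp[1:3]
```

Slicing a list always returns a list

list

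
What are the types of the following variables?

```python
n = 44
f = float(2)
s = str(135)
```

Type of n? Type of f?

n is int; f is float

int, float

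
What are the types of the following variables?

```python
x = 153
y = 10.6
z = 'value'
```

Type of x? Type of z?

x is int; z is str

int, str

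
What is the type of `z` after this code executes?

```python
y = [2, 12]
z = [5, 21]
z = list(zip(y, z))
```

list(zip(...)) returns a list of tuples

list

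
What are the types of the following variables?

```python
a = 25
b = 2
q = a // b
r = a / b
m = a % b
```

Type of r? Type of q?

int / int returns float; int // int returns int

float, int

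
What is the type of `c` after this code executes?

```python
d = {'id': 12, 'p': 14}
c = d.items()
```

dict.items() returns a dict_items view

dict_items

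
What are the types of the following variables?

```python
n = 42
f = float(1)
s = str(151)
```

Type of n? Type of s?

n is int; s is str

int, str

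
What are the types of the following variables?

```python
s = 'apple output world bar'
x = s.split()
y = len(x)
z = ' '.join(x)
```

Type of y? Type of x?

len() returns int; str.split() returns list

int, list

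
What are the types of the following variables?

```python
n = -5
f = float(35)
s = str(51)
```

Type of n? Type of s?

n is int; s is str

int, str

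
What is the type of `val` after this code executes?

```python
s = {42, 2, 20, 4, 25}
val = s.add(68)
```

set.add() returns None (mutates in place)

NoneType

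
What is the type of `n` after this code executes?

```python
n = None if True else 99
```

Ternary: condition is True, if branch (None) taken → NoneType

NoneType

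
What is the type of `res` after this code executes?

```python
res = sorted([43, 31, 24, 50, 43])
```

sorted() always returns list

list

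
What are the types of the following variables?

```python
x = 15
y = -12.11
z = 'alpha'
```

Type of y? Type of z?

y is float; z is str

float, str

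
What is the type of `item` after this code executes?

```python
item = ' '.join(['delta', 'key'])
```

str.join() returns str

str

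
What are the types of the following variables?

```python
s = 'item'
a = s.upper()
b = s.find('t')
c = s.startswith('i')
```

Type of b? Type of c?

str.find() returns int; str.startswith() returns bool

int, bool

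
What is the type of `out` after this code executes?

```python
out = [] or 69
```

'or' returns first truthy value (69, which is int)

int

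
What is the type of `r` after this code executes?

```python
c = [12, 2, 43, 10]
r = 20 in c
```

'in' operator returns bool

bool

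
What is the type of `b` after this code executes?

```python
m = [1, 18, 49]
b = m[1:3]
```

Slicing a list always returns a list

list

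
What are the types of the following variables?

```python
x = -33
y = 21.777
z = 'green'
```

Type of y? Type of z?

y is float; z is str

float, str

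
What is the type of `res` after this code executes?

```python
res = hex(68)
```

hex() returns str representation

str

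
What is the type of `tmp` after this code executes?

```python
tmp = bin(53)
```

bin() returns str representation

str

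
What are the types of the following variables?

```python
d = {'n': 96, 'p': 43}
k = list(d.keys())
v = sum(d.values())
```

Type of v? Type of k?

sum of int values returns int; list(...) returns list

int, list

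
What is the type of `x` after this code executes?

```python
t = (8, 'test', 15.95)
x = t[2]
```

Index 2 of tuple is 15.95 which is float

float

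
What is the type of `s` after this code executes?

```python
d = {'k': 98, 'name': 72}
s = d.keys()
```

.keys() returns a dict_keys view object

dict_keys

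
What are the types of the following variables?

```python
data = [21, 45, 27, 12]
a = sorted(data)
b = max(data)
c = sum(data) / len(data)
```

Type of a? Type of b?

sorted() returns list; max of ints returns int

list, int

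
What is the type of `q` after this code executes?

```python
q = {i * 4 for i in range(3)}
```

A set comprehension {expr for x in iterable} produces a set

set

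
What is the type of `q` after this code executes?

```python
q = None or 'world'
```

'or' with None returns the other value ('world', str)

str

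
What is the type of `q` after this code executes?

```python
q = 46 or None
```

'or' returns first truthy value (46, int)

int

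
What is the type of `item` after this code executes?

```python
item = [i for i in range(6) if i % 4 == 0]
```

A list comprehension [...] produces a list

list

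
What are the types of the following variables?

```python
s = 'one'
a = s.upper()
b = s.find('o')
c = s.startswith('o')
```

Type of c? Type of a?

str.startswith() returns bool; str.upper() returns str

bool, str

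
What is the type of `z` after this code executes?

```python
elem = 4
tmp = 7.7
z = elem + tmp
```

int + float returns float (4 + 7.7 = 11.7)

float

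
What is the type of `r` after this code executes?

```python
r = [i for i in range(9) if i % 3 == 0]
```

A list comprehension [...] produces a list

list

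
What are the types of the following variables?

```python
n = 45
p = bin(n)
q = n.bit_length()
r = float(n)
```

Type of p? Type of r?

bin() returns str; float() returns float

str, float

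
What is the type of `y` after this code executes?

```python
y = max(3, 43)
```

max() of ints returns int

int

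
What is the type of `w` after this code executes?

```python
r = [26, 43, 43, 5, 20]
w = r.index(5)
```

list.index() returns int

int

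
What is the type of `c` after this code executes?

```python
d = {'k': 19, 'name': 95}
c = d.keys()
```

.keys() returns a dict_keys view object

dict_keys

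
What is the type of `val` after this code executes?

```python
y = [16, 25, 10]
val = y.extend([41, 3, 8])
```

list.extend() returns None

NoneType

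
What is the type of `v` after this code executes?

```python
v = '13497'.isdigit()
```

str.isdigit() returns bool

bool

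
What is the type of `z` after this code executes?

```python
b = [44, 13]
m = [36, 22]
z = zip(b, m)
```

zip() returns a zip iterator object

zip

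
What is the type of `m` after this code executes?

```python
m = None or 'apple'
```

'or' with None returns the other value ('apple', str)

str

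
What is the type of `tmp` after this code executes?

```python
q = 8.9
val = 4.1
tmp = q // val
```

float // float returns float (floor division preserves float type)

float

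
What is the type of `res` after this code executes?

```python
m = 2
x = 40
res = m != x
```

Comparison operators return bool

bool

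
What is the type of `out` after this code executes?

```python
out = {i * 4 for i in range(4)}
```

A set comprehension {expr for x in iterable} produces a set

set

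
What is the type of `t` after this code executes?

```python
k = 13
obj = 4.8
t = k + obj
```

int + float returns float (13 + 4.8 = 17.8)

float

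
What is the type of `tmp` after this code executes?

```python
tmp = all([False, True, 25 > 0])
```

all() returns bool

bool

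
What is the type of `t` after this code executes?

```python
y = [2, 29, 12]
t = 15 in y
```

'in' operator returns bool

bool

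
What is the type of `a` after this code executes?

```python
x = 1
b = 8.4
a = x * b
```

int * float returns float (1 * 8.4 = 8.4)

float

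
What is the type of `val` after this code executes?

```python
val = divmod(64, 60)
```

divmod() returns a tuple (quotient, remainder)

tuple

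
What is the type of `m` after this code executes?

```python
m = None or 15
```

'or' with None returns the other value (15, int)

int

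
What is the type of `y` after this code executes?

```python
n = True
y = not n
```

'not' always returns bool

bool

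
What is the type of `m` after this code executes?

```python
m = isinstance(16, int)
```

isinstance() returns bool

bool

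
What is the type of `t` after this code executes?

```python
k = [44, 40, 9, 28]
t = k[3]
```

Indexing a list of ints returns int (k[3] = 28)

int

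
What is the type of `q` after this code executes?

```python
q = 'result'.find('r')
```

str.find() returns int (index, or -1)

int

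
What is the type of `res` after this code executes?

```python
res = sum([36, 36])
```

sum() of ints returns int

int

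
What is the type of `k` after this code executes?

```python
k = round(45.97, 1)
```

round() with ndigits arg returns float

float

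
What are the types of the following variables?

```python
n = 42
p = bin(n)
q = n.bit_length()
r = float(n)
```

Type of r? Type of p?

float() returns float; bin() returns str

float, str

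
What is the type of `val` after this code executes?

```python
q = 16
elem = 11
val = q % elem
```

int % int returns int (16 % 11 = 5)

int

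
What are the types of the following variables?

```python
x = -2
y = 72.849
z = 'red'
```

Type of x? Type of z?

x is int; z is str

int, str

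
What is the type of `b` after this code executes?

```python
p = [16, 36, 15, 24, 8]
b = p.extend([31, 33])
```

list.extend() returns None

NoneType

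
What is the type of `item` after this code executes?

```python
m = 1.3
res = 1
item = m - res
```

float - int returns float (1.3 - 1 = 0.3)

float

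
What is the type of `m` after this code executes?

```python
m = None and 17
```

'and' returns first falsy value (None)

NoneType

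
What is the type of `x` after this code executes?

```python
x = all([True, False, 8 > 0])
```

all() returns bool

bool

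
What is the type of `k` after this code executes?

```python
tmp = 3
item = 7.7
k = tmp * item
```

int * float returns float (3 * 7.7 = 23.1)

float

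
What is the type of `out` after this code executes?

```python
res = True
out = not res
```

'not' always returns bool

bool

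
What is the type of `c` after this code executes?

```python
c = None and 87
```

'and' returns first falsy value (None)

NoneType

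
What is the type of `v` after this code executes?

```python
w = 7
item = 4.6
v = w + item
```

int + float returns float (7 + 4.6 = 11.6)

float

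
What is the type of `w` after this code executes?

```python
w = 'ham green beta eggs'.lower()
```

str.lower() returns str

str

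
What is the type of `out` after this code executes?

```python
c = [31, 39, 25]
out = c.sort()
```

list.sort() returns None (sorts in place)

NoneType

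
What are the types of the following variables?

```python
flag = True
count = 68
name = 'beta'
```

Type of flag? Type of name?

flag is bool; name is str

bool, str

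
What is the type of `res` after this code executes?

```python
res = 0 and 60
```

'and' returns the first falsy value (0, which is int)

int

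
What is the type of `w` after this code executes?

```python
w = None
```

None has type NoneType

NoneType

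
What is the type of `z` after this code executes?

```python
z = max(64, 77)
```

max() of ints returns int

int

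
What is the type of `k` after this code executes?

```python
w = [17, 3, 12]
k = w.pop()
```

list.pop() returns the popped element (int here)

int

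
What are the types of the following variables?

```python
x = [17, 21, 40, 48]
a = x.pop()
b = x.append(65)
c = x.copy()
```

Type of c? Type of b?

list.copy() returns list; list.append() returns None

list, NoneType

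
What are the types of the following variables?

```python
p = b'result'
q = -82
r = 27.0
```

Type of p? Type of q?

p is bytes; q is int

bytes, int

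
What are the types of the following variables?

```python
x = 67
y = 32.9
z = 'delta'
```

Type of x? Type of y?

x is int; y is float

int, float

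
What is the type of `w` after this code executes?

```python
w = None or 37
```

'or' with None returns the other value (37, int)

int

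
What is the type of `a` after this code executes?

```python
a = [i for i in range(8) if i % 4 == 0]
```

A list comprehension [...] produces a list

list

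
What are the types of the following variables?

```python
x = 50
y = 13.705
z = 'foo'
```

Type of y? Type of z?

y is float; z is str

float, str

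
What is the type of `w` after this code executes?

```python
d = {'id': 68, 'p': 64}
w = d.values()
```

.values() returns a dict_values view object

dict_values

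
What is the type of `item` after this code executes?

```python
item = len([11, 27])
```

len() always returns int

int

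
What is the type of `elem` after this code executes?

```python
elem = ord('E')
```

ord() returns int (Unicode code point)

int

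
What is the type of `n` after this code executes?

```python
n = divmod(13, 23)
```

divmod() returns a tuple (quotient, remainder)

tuple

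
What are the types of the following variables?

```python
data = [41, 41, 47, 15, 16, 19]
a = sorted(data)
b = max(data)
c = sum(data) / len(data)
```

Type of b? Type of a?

max of ints returns int; sorted() returns list

int, list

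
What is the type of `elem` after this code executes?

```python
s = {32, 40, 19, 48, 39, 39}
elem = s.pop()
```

Popping from a set of ints returns int

int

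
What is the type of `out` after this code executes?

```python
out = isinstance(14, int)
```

isinstance() returns bool

bool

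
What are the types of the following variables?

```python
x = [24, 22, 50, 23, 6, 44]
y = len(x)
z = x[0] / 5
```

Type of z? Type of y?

int / int returns float; len() returns int

float, int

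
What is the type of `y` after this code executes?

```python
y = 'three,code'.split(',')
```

str.split() returns list

list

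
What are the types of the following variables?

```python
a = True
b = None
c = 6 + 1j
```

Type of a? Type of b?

a is bool; b is NoneType

bool, NoneType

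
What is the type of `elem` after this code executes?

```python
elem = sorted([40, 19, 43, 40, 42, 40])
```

sorted() always returns list

list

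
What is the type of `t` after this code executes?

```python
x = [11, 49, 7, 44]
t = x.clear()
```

list.clear() returns None

NoneType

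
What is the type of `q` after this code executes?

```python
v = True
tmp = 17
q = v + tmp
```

bool + int returns int (True is 1, so 1 + 17 = 18)

int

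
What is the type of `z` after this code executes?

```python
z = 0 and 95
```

'and' returns the first falsy value (0, which is int)

int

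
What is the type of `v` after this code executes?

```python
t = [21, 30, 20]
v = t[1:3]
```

Slicing a list always returns a list

list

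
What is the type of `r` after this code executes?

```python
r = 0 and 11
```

'and' returns the first falsy value (0, which is int)

int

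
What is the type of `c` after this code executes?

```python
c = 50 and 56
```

'and' returns the last value when all truthy (56, which is int)

int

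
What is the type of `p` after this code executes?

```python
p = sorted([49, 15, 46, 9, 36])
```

sorted() always returns list

list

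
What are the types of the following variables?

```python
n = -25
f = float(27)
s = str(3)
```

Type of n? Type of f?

n is int; f is float

int, float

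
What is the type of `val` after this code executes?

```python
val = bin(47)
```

bin() returns str representation

str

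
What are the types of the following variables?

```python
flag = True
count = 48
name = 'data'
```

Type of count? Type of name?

count is int; name is str

int, str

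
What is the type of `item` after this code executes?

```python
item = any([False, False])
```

any() returns bool

bool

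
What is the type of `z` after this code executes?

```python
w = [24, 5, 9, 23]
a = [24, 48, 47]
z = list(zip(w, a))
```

list(zip(...)) returns a list of tuples

list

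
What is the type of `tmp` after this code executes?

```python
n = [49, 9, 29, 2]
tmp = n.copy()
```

list.copy() returns list

list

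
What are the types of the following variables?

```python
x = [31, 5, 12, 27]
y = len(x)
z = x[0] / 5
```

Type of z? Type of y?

int / int returns float; len() returns int

float, int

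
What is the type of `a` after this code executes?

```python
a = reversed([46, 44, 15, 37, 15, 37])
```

reversed() on a list returns a list_reverseiterator

list_reverseiterator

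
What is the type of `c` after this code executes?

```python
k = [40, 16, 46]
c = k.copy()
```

list.copy() returns list

list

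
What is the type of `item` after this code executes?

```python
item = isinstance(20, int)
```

isinstance() returns bool

bool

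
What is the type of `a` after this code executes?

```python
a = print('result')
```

print() returns None

NoneType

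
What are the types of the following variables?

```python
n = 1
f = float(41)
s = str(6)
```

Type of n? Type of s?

n is int; s is str

int, str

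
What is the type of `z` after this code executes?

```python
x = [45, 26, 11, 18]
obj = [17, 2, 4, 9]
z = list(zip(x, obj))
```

list(zip(...)) returns a list of tuples

list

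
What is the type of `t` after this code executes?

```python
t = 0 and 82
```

'and' returns the first falsy value (0, which is int)

int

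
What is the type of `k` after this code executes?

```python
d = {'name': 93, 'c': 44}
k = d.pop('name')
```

dict.pop() returns the value (int)

int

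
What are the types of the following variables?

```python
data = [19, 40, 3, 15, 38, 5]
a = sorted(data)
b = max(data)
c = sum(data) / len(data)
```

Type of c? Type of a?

int / int returns float; sorted() returns list

float, list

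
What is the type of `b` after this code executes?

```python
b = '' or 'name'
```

'or' returns first truthy value ('name', which is str)

str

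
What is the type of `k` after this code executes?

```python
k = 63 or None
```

'or' returns first truthy value (63, int)

int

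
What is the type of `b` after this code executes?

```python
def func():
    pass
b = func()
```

A function with no return statement returns None

NoneType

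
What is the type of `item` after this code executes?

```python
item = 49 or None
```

'or' returns first truthy value (49, int)

int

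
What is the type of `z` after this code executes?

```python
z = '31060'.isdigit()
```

str.isdigit() returns bool

bool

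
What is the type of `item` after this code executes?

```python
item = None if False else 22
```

Ternary: condition is False, else branch (22) taken → int

int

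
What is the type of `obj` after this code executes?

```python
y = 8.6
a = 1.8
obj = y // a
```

float // float returns float (floor division preserves float type)

float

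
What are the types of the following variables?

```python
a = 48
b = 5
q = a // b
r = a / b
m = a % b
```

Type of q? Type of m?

int // int returns int; int % int returns int

int, int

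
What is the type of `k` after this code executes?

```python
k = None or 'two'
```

'or' with None returns the other value ('two', str)

str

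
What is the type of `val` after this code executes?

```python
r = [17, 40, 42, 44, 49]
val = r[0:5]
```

Slicing a list always returns a list

list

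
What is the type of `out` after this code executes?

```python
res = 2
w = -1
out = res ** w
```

int ** negative int returns float

float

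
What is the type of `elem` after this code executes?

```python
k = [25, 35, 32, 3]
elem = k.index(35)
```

list.index() returns int

int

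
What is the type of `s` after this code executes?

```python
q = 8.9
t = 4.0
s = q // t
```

float // float returns float (floor division preserves float type)

float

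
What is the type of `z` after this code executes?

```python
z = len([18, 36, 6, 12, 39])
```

len() always returns int

int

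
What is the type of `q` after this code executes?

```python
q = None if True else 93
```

Ternary: condition is True, if branch (None) taken → NoneType

NoneType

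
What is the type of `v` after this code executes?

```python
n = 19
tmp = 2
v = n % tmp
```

int % int returns int (19 % 2 = 1)

int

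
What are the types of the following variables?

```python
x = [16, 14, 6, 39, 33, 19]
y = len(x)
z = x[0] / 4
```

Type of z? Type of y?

int / int returns float; len() returns int

float, int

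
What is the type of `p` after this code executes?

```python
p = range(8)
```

range() returns a range object

range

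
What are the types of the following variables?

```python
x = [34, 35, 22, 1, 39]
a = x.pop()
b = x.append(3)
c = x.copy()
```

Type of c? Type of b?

list.copy() returns list; list.append() returns None

list, NoneType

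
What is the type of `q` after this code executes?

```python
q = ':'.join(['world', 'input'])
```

str.join() returns str

str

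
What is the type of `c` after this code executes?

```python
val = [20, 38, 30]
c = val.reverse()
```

list.reverse() returns None

NoneType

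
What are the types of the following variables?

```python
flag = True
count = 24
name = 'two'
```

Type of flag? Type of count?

flag is bool; count is int

bool, int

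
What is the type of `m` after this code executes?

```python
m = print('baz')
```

print() returns None

NoneType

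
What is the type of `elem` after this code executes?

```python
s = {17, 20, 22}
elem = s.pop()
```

Popping from a set of ints returns int

int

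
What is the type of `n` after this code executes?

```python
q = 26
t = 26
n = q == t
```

Equality comparison returns bool

bool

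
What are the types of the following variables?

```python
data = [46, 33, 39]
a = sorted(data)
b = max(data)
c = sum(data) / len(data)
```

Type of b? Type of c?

max of ints returns int; int / int returns float

int, float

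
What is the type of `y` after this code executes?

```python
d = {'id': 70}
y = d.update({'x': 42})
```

dict.update() returns None

NoneType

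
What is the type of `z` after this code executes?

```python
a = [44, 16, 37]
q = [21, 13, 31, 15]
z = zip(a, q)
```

zip() returns a zip iterator object

zip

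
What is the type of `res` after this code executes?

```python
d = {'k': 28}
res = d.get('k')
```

dict.get() returns the value (int) when key is found

int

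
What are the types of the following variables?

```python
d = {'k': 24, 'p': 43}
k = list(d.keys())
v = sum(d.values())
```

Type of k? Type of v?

list(...) returns list; sum of int values returns int

list, int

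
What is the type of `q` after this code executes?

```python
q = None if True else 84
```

Ternary: condition is True, if branch (None) taken → NoneType

NoneType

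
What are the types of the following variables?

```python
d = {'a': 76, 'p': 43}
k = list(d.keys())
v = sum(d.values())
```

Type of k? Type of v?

list(...) returns list; sum of int values returns int

list, int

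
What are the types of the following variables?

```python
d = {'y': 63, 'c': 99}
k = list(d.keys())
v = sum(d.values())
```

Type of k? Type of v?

list(...) returns list; sum of int values returns int

list, int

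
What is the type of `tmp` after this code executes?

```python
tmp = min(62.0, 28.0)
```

min() of floats returns float

float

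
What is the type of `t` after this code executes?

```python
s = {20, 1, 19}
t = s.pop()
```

Popping from a set of ints returns int

int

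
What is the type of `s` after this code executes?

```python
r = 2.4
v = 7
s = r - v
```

float - int returns float (2.4 - 7 = -4.6)

float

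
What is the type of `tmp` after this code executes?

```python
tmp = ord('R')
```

ord() returns int (Unicode code point)

int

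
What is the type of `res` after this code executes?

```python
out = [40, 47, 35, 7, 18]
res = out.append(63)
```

list.append() returns None (mutates in place)

NoneType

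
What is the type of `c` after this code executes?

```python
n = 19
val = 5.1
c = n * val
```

int * float returns float (19 * 5.1 = 96.9)

float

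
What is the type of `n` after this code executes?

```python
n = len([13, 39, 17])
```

len() always returns int

int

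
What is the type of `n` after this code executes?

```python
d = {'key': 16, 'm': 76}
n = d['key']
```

Accessing dict[str, int] with key 'key' returns int value 16

int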